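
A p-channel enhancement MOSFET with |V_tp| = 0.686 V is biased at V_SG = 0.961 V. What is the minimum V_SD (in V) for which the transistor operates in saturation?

The boundary between triode and saturation is V_SD = V_SG − |V_tp| = V_ov.
V_ov = 0.961 − 0.686 = 0.275 V.

V_SD,sat = 0.275 V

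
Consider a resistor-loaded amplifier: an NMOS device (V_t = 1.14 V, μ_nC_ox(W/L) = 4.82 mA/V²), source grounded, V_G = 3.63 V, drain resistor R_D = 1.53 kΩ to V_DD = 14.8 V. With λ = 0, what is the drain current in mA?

V_GS = V_G = 3.63 V, so V_ov = 3.63 − 1.14 = 2.49 V.
Assume saturation: I_D = ½ k_n V_ov² = 0.5 × 4.82 × 2.49² = 14.9 mA, giving V_DS = V_DD − I_D R_D = 14.8 − 14.9 × 1.53 = -8.06 V.
But -8.06 V < V_ov = 2.49 V, so the device is actually in triode.
In triode I_D = k_n[V_ov V_DS − ½ V_DS²] and I_D = (V_DD − V_DS)/R_D. Equating: 3.69 V_DS² − 19.36 V_DS + 14.8 = 0, giving V_DS = 0.929 V (the root below V_ov).
I_D = (14.8 − 0.929) / 1.53 = 9.07 mA.

I_D = 9.07 mA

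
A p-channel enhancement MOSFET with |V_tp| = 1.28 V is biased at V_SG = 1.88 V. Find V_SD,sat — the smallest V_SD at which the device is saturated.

The boundary between triode and saturation is V_SD = V_SG − |V_tp| = V_ov.
V_ov = 1.88 − 1.28 = 0.6 V.

V_SD,sat = 0.600 V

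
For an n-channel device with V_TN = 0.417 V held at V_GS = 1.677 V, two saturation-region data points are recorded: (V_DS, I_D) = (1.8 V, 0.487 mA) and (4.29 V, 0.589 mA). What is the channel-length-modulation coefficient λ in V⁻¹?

λ = 0.0991 V⁻¹

With V_GS fixed, I_D ∝ (1 + λ V_DS) in saturation, so I_D2/I_D1 = (1 + λ V_DS2)/(1 + λ V_DS1).
0.589/0.487 = 1.209 = (1 + 4.29 λ)/(1 + 1.8 λ).
Solving: λ (I_D1 V_DS2 − I_D2 V_DS1) = I_D2 − I_D1, so λ = (0.589 − 0.487) / (0.487 × 4.29 − 0.589 × 1.8) = 0.102 / 1.03 = 0.0991 V⁻¹.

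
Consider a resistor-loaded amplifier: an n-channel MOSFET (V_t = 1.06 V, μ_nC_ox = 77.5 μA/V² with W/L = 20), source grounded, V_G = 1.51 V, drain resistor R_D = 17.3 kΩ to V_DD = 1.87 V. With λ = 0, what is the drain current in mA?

I_D = 0.0980 mA

V_GS = V_G = 1.51 V, so V_ov = 1.51 − 1.06 = 0.45 V.
k_n = μ_nC_ox · (W/L) = 1.55 mA/V².
Assume saturation: I_D = ½ k_n V_ov² = 0.5 × 1.55 × 0.45² = 0.157 mA, giving V_DS = V_DD − I_D R_D = 1.87 − 0.157 × 17.3 = -0.845 V.
But -0.845 V < V_ov = 0.45 V, so the device is actually in triode.
In triode I_D = k_n[V_ov V_DS − ½ V_DS²] and I_D = (V_DD − V_DS)/R_D. Equating: 13.4 V_DS² − 13.07 V_DS + 1.87 = 0, giving V_DS = 0.174 V (the root below V_ov).
I_D = (1.87 − 0.174) / 17.3 = 0.098 mA.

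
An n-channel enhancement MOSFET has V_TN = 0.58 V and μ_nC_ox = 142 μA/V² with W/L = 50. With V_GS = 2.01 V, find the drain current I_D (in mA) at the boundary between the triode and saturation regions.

I_D = 7.26 mA

At the boundary V_DS = V_ov = V_GS − V_TN = 2.01 − 0.58 = 1.43 V.
k_n = μ_nC_ox · (W/L) = 7.1 mA/V².
I_D = ½ k_n V_ov² = 0.5 × 7.1 × 1.43² = 7.26 mA.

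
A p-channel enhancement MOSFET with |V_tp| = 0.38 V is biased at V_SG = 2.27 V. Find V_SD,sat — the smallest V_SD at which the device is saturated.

V_SD,sat = 1.89 V

The boundary between triode and saturation is V_SD = V_SG − |V_tp| = V_ov.
V_ov = 2.27 − 0.38 = 1.89 V.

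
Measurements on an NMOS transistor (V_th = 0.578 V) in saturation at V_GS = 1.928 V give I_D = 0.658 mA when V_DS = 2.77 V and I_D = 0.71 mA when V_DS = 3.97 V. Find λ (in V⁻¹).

With V_GS fixed, I_D ∝ (1 + λ V_DS) in saturation, so I_D2/I_D1 = (1 + λ V_DS2)/(1 + λ V_DS1).
0.71/0.658 = 1.079 = (1 + 3.97 λ)/(1 + 2.77 λ).
Solving: λ (I_D1 V_DS2 − I_D2 V_DS1) = I_D2 − I_D1, so λ = (0.71 − 0.658) / (0.658 × 3.97 − 0.71 × 2.77) = 0.052 / 0.646 = 0.0806 V⁻¹.

λ = 0.0806 V⁻¹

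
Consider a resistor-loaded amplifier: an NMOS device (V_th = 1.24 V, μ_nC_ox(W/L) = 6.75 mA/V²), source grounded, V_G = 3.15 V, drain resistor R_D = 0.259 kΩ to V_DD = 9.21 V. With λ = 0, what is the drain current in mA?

I_D = 12.3 mA

V_GS = V_G = 3.15 V, so V_ov = 3.15 − 1.24 = 1.91 V.
Assume saturation: I_D = ½ k_n V_ov² = 0.5 × 6.75 × 1.91² = 12.3 mA, giving V_DS = V_DD − I_D R_D = 9.21 − 12.3 × 0.259 = 6.02 V.
V_DS = 6.02 V ≥ V_ov = 1.91 V, confirming saturation.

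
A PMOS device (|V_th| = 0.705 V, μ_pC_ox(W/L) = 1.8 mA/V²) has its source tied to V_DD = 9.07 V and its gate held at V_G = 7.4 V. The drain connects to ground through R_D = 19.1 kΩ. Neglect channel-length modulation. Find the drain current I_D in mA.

I_D = 0.458 mA

V_SG = V_DD − V_G = 9.07 − 7.4 = 1.67 V, so V_ov = 1.67 − 0.705 = 0.965 V.
Assume saturation: I_D = ½ k_p V_ov² = 0.5 × 1.8 × 0.965² = 0.838 mA, giving V_SD = V_DD − I_D R_D = 9.07 − 0.838 × 19.1 = -6.94 V.
But -6.94 V < V_ov = 0.965 V, so the device is actually in triode.
In triode I_D = k_p[V_ov V_SD − ½ V_SD²] and I_D = (V_DD − V_SD)/R_D. Equating: 17.2 V_SD² − 34.18 V_SD + 9.07 = 0, giving V_SD = 0.315 V (the root below V_ov).
I_D = (9.07 − 0.315) / 19.1 = 0.458 mA.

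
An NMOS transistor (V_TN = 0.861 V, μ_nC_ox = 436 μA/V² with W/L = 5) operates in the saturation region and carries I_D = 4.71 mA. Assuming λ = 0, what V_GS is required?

V_GS = 2.94 V

k_n = μ_nC_ox · (W/L) = 2.18 mA/V².
In saturation I_D = ½ k_n (V_GS − V_TN)², so V_GS − V_TN = √(2 I_D / k_n) = √(2 × 4.71 / 2.18) = 2.08 V.
V_GS = 0.861 + 2.08 = 2.94 V.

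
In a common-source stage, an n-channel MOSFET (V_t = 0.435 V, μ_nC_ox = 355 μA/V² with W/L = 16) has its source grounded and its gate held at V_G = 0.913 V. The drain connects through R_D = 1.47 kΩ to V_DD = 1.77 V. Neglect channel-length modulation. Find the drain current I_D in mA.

V_GS = V_G = 0.913 V, so V_ov = 0.913 − 0.435 = 0.478 V.
k_n = μ_nC_ox · (W/L) = 5.68 mA/V².
Assume saturation: I_D = ½ k_n V_ov² = 0.5 × 5.68 × 0.478² = 0.649 mA, giving V_DS = V_DD − I_D R_D = 1.77 − 0.649 × 1.47 = 0.816 V.
V_DS = 0.816 V ≥ V_ov = 0.478 V, confirming saturation.

I_D = 0.649 mA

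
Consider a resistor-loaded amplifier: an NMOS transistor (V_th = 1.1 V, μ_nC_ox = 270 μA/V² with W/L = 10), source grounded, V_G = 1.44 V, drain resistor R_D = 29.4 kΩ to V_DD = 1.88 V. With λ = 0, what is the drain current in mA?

I_D = 0.0614 mA

V_GS = V_G = 1.44 V, so V_ov = 1.44 − 1.1 = 0.34 V.
k_n = μ_nC_ox · (W/L) = 2.7 mA/V².
Assume saturation: I_D = ½ k_n V_ov² = 0.5 × 2.7 × 0.34² = 0.156 mA, giving V_DS = V_DD − I_D R_D = 1.88 − 0.156 × 29.4 = -2.71 V.
But -2.71 V < V_ov = 0.34 V, so the device is actually in triode.
In triode I_D = k_n[V_ov V_DS − ½ V_DS²] and I_D = (V_DD − V_DS)/R_D. Equating: 39.7 V_DS² − 27.99 V_DS + 1.88 = 0, giving V_DS = 0.0752 V (the root below V_ov).
I_D = (1.88 − 0.0752) / 29.4 = 0.0614 mA.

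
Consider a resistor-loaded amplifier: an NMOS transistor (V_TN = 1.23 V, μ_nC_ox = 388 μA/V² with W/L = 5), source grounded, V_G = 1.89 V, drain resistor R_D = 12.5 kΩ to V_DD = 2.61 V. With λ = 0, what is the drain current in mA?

V_GS = V_G = 1.89 V, so V_ov = 1.89 − 1.23 = 0.66 V.
k_n = μ_nC_ox · (W/L) = 1.94 mA/V².
Assume saturation: I_D = ½ k_n V_ov² = 0.5 × 1.94 × 0.66² = 0.423 mA, giving V_DS = V_DD − I_D R_D = 2.61 − 0.423 × 12.5 = -2.67 V.
But -2.67 V < V_ov = 0.66 V, so the device is actually in triode.
In triode I_D = k_n[V_ov V_DS − ½ V_DS²] and I_D = (V_DD − V_DS)/R_D. Equating: 12.1 V_DS² − 17 V_DS + 2.61 = 0, giving V_DS = 0.175 V (the root below V_ov).
I_D = (2.61 − 0.175) / 12.5 = 0.195 mA.

I_D = 0.195 mA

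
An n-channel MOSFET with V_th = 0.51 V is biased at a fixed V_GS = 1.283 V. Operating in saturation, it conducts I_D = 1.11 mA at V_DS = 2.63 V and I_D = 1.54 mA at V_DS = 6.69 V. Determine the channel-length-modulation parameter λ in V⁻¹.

With V_GS fixed, I_D ∝ (1 + λ V_DS) in saturation, so I_D2/I_D1 = (1 + λ V_DS2)/(1 + λ V_DS1).
1.54/1.11 = 1.387 = (1 + 6.69 λ)/(1 + 2.63 λ).
Solving: λ (I_D1 V_DS2 − I_D2 V_DS1) = I_D2 − I_D1, so λ = (1.54 − 1.11) / (1.11 × 6.69 − 1.54 × 2.63) = 0.43 / 3.38 = 0.127 V⁻¹.

λ = 0.127 V⁻¹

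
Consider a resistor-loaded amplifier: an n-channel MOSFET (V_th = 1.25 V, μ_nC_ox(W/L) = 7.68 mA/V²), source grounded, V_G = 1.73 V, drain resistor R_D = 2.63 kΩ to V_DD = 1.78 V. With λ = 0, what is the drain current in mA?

V_GS = V_G = 1.73 V, so V_ov = 1.73 − 1.25 = 0.48 V.
Assume saturation: I_D = ½ k_n V_ov² = 0.5 × 7.68 × 0.48² = 0.885 mA, giving V_DS = V_DD − I_D R_D = 1.78 − 0.885 × 2.63 = -0.547 V.
But -0.547 V < V_ov = 0.48 V, so the device is actually in triode.
In triode I_D = k_n[V_ov V_DS − ½ V_DS²] and I_D = (V_DD − V_DS)/R_D. Equating: 10.1 V_DS² − 10.7 V_DS + 1.78 = 0, giving V_DS = 0.207 V (the root below V_ov).
I_D = (1.78 − 0.207) / 2.63 = 0.598 mA.

I_D = 0.598 mA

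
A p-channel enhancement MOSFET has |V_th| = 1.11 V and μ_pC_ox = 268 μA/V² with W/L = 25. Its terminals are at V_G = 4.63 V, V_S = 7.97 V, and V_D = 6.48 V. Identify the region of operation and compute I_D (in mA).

Triode; I_D = 14.8 mA

V_SG = V_S − V_G = 7.97 − 4.63 = 3.34 V; V_SD = V_S − V_D = 7.97 − 6.48 = 1.49 V.
k_p = μ_pC_ox · (W/L) = 6.7 mA/V².
V_ov = V_SG − |V_th| = 3.34 − 1.11 = 2.23 V.
Since V_SD = 1.49 V < V_ov = 2.23 V, the device is in the triode region.
I_D = k_p [V_ov · V_SD − ½ V_SD²] = 6.7 × [2.23 × 1.49 − 0.5 × 1.49²] = 14.8 mA.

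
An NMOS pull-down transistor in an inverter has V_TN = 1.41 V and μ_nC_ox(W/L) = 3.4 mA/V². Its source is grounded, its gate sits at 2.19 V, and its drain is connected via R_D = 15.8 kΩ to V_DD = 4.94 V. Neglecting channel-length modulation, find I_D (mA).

V_GS = V_G = 2.19 V, so V_ov = 2.19 − 1.41 = 0.78 V.
Assume saturation: I_D = ½ k_n V_ov² = 0.5 × 3.4 × 0.78² = 1.03 mA, giving V_DS = V_DD − I_D R_D = 4.94 − 1.03 × 15.8 = -11.4 V.
But -11.4 V < V_ov = 0.78 V, so the device is actually in triode.
In triode I_D = k_n[V_ov V_DS − ½ V_DS²] and I_D = (V_DD − V_DS)/R_D. Equating: 26.9 V_DS² − 42.9 V_DS + 4.94 = 0, giving V_DS = 0.125 V (the root below V_ov).
I_D = (4.94 − 0.125) / 15.8 = 0.305 mA.

I_D = 0.305 mA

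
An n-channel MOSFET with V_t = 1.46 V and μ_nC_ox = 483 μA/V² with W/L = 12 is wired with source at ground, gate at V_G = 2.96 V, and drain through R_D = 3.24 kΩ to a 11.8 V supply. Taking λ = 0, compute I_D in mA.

V_GS = V_G = 2.96 V, so V_ov = 2.96 − 1.46 = 1.5 V.
k_n = μ_nC_ox · (W/L) = 5.796 mA/V².
Assume saturation: I_D = ½ k_n V_ov² = 0.5 × 5.796 × 1.5² = 6.52 mA, giving V_DS = V_DD − I_D R_D = 11.8 − 6.52 × 3.24 = -9.33 V.
But -9.33 V < V_ov = 1.5 V, so the device is actually in triode.
In triode I_D = k_n[V_ov V_DS − ½ V_DS²] and I_D = (V_DD − V_DS)/R_D. Equating: 9.39 V_DS² − 29.17 V_DS + 11.8 = 0, giving V_DS = 0.478 V (the root below V_ov).
I_D = (11.8 − 0.478) / 3.24 = 3.49 mA.

I_D = 3.49 mA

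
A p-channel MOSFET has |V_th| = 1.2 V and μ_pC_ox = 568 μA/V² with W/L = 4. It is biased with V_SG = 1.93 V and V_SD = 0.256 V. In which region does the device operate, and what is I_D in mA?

k_p = μ_pC_ox · (W/L) = 2.272 mA/V².
V_ov = V_SG − |V_th| = 1.93 − 1.2 = 0.73 V.
Since V_SD = 0.256 V < V_ov = 0.73 V, the device is in the triode region.
I_D = k_p [V_ov · V_SD − ½ V_SD²] = 2.272 × [0.73 × 0.256 − 0.5 × 0.256²] = 0.35 mA.

Triode; I_D = 0.350 mA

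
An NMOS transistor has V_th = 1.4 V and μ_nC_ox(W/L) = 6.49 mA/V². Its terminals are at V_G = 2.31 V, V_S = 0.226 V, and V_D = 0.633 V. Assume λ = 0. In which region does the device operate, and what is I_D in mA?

V_GS = V_G − V_S = 2.31 − 0.226 = 2.08 V; V_DS = V_D − V_S = 0.633 − 0.226 = 0.407 V.
V_ov = V_GS − V_th = 2.08 − 1.4 = 0.684 V.
Since V_DS = 0.407 V < V_ov = 0.684 V, the device is in the triode region.
I_D = k_n [V_ov · V_DS − ½ V_DS²] = 6.49 × [0.684 × 0.407 − 0.5 × 0.407²] = 1.27 mA.

Triode; I_D = 1.27 mA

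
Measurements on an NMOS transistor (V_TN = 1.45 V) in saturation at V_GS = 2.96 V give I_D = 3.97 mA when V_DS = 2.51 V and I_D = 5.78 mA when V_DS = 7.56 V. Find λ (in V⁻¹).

λ = 0.117 V⁻¹

With V_GS fixed, I_D ∝ (1 + λ V_DS) in saturation, so I_D2/I_D1 = (1 + λ V_DS2)/(1 + λ V_DS1).
5.78/3.97 = 1.456 = (1 + 7.56 λ)/(1 + 2.51 λ).
Solving: λ (I_D1 V_DS2 − I_D2 V_DS1) = I_D2 − I_D1, so λ = (5.78 − 3.97) / (3.97 × 7.56 − 5.78 × 2.51) = 1.81 / 15.5 = 0.117 V⁻¹.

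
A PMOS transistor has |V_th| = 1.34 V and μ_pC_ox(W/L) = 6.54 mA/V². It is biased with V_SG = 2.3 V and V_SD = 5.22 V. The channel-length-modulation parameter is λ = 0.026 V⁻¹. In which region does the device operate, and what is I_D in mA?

Saturation; I_D = 3.42 mA

V_ov = V_SG − |V_th| = 2.3 − 1.34 = 0.96 V.
Since V_SD = 5.22 V ≥ V_ov = 0.96 V, the device is in saturation.
I_D = ½ k_p V_ov² (1 + λ V_SD) = 0.5 × 6.54 × 0.96² × (1 + 0.026 × 5.22) = 3.42 mA.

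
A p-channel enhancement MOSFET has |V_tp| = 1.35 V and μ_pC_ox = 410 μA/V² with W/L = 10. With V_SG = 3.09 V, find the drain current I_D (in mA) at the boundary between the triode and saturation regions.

I_D = 6.21 mA

At the boundary V_SD = V_ov = V_SG − |V_tp| = 3.09 − 1.35 = 1.74 V.
k_p = μ_pC_ox · (W/L) = 4.1 mA/V².
I_D = ½ k_p V_ov² = 0.5 × 4.1 × 1.74² = 6.21 mA.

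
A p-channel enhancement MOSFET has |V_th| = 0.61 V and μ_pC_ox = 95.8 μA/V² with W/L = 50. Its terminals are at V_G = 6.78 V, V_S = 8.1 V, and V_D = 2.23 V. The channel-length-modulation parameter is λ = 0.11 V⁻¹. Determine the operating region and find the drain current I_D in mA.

Saturation; I_D = 1.99 mA

V_SG = V_S − V_G = 8.1 − 6.78 = 1.32 V; V_SD = V_S − V_D = 8.1 − 2.23 = 5.87 V.
k_p = μ_pC_ox · (W/L) = 4.79 mA/V².
V_ov = V_SG − |V_th| = 1.32 − 0.61 = 0.71 V.
Since V_SD = 5.87 V ≥ V_ov = 0.71 V, the device is in saturation.
I_D = ½ k_p V_ov² (1 + λ V_SD) = 0.5 × 4.79 × 0.71² × (1 + 0.11 × 5.87) = 1.99 mA.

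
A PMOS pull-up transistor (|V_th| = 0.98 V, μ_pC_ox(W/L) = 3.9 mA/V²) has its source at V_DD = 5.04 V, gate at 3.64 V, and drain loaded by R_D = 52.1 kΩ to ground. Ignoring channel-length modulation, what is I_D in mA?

I_D = 0.0955 mA

V_SG = V_DD − V_G = 5.04 − 3.64 = 1.4 V, so V_ov = 1.4 − 0.98 = 0.42 V.
Assume saturation: I_D = ½ k_p V_ov² = 0.5 × 3.9 × 0.42² = 0.344 mA, giving V_SD = V_DD − I_D R_D = 5.04 − 0.344 × 52.1 = -12.9 V.
But -12.9 V < V_ov = 0.42 V, so the device is actually in triode.
In triode I_D = k_p[V_ov V_SD − ½ V_SD²] and I_D = (V_DD − V_SD)/R_D. Equating: 102 V_SD² − 86.34 V_SD + 5.04 = 0, giving V_SD = 0.0631 V (the root below V_ov).
I_D = (5.04 − 0.0631) / 52.1 = 0.0955 mA.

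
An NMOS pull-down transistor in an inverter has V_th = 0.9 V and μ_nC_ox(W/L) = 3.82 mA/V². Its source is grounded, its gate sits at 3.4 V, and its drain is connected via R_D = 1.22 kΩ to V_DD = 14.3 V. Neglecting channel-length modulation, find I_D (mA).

V_GS = V_G = 3.4 V, so V_ov = 3.4 − 0.9 = 2.5 V.
Assume saturation: I_D = ½ k_n V_ov² = 0.5 × 3.82 × 2.5² = 11.9 mA, giving V_DS = V_DD − I_D R_D = 14.3 − 11.9 × 1.22 = -0.264 V.
But -0.264 V < V_ov = 2.5 V, so the device is actually in triode.
In triode I_D = k_n[V_ov V_DS − ½ V_DS²] and I_D = (V_DD − V_DS)/R_D. Equating: 2.33 V_DS² − 12.65 V_DS + 14.3 = 0, giving V_DS = 1.6 V (the root below V_ov).
I_D = (14.3 − 1.6) / 1.22 = 10.4 mA.

I_D = 10.4 mA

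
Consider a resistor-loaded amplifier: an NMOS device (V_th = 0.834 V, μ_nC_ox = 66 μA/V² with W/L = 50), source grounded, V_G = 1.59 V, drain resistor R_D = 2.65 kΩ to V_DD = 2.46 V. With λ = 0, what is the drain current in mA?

I_D = 0.766 mA

V_GS = V_G = 1.59 V, so V_ov = 1.59 − 0.834 = 0.756 V.
k_n = μ_nC_ox · (W/L) = 3.3 mA/V².
Assume saturation: I_D = ½ k_n V_ov² = 0.5 × 3.3 × 0.756² = 0.943 mA, giving V_DS = V_DD − I_D R_D = 2.46 − 0.943 × 2.65 = -0.039 V.
But -0.039 V < V_ov = 0.756 V, so the device is actually in triode.
In triode I_D = k_n[V_ov V_DS − ½ V_DS²] and I_D = (V_DD − V_DS)/R_D. Equating: 4.37 V_DS² − 7.611 V_DS + 2.46 = 0, giving V_DS = 0.429 V (the root below V_ov).
I_D = (2.46 − 0.429) / 2.65 = 0.766 mA.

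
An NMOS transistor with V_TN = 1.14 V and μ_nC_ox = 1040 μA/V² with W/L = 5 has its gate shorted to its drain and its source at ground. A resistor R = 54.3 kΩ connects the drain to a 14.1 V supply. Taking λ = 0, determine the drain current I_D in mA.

I_D = 0.233 mA

With gate tied to drain, V_GS = V_DS ≥ V_GS − V_TN, so the device is in saturation.
k_n = μ_nC_ox · (W/L) = 5.2 mA/V².
KCL at the drain: ½ k_n (V_GS − V_TN)² = (V_DD − V_GS)/R.
Let x = V_GS − 1.14. Then 141 x² + x − 12.96 = 0, giving x = 0.299 V (positive root), so V_GS = 1.44 V.
I_D = (V_DD − V_GS)/R = (14.1 − 1.44) / 54.3 = 0.233 mA.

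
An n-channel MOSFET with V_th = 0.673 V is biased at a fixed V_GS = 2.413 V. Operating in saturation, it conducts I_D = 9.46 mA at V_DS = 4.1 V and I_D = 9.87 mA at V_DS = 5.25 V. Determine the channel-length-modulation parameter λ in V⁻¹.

With V_GS fixed, I_D ∝ (1 + λ V_DS) in saturation, so I_D2/I_D1 = (1 + λ V_DS2)/(1 + λ V_DS1).
9.87/9.46 = 1.043 = (1 + 5.25 λ)/(1 + 4.1 λ).
Solving: λ (I_D1 V_DS2 − I_D2 V_DS1) = I_D2 − I_D1, so λ = (9.87 − 9.46) / (9.46 × 5.25 − 9.87 × 4.1) = 0.41 / 9.2 = 0.0446 V⁻¹.

λ = 0.0446 V⁻¹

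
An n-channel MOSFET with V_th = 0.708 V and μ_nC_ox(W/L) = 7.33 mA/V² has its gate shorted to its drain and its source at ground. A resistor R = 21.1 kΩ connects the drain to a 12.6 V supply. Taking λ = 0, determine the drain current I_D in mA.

With gate tied to drain, V_GS = V_DS ≥ V_GS − V_th, so the device is in saturation.
KCL at the drain: ½ k_n (V_GS − V_th)² = (V_DD − V_GS)/R.
Let x = V_GS − 0.708. Then 77.3 x² + x − 11.89 = 0, giving x = 0.386 V (positive root), so V_GS = 1.09 V.
I_D = (V_DD − V_GS)/R = (12.6 − 1.09) / 21.1 = 0.545 mA.

I_D = 0.545 mA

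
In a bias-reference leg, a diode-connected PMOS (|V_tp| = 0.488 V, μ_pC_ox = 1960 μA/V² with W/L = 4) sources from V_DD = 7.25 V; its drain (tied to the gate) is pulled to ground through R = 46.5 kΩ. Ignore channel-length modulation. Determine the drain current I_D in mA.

With gate tied to drain, V_SG = V_SD ≥ V_SG − |V_tp|, so the device is in saturation.
k_p = μ_pC_ox · (W/L) = 7.84 mA/V².
KCL at the drain: ½ k_p (V_SG − |V_tp|)² = (V_DD − V_SG)/R.
Let x = V_SG − 0.488. Then 182 x² + x − 6.762 = 0, giving x = 0.19 V (positive root), so V_SG = 0.678 V.
I_D = (V_DD − V_SG)/R = (7.25 − 0.678) / 46.5 = 0.141 mA.

I_D = 0.141 mA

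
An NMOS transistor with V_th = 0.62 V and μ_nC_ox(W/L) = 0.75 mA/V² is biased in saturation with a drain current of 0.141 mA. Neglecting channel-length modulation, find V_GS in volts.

In saturation I_D = ½ k_n (V_GS − V_th)², so V_GS − V_th = √(2 I_D / k_n) = √(2 × 0.141 / 0.75) = 0.613 V.
V_GS = 0.62 + 0.613 = 1.23 V.

V_GS = 1.23 V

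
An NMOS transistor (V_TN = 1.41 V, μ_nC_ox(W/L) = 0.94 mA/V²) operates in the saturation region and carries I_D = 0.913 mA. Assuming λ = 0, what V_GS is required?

In saturation I_D = ½ k_n (V_GS − V_TN)², so V_GS − V_TN = √(2 I_D / k_n) = √(2 × 0.913 / 0.94) = 1.39 V.
V_GS = 1.41 + 1.39 = 2.8 V.

V_GS = 2.80 V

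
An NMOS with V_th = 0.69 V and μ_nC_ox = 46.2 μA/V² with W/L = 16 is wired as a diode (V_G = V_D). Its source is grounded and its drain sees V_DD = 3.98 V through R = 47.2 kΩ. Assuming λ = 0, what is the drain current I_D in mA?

With gate tied to drain, V_GS = V_DS ≥ V_GS − V_th, so the device is in saturation.
k_n = μ_nC_ox · (W/L) = 0.7392 mA/V².
KCL at the drain: ½ k_n (V_GS − V_th)² = (V_DD − V_GS)/R.
Let x = V_GS − 0.69. Then 17.4 x² + x − 3.29 = 0, giving x = 0.407 V (positive root), so V_GS = 1.1 V.
I_D = (V_DD − V_GS)/R = (3.98 − 1.1) / 47.2 = 0.0611 mA.

I_D = 0.0611 mA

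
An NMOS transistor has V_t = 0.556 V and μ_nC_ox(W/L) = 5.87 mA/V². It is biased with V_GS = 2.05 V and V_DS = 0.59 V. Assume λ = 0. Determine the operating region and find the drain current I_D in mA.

V_ov = V_GS − V_t = 2.05 − 0.556 = 1.49 V.
Since V_DS = 0.59 V < V_ov = 1.49 V, the device is in the triode region.
I_D = k_n [V_ov · V_DS − ½ V_DS²] = 5.87 × [1.49 × 0.59 − 0.5 × 0.59²] = 4.15 mA.

Triode; I_D = 4.15 mA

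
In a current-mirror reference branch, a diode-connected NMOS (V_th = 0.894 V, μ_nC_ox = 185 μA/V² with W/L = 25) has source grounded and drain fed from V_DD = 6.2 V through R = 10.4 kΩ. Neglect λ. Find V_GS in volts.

With gate tied to drain, V_GS = V_DS ≥ V_GS − V_th, so the device is in saturation.
k_n = μ_nC_ox · (W/L) = 4.625 mA/V².
KCL at the drain: ½ k_n (V_GS − V_th)² = (V_DD − V_GS)/R.
Let x = V_GS − 0.894. Then 24.1 x² + x − 5.306 = 0, giving x = 0.449 V (positive root), so V_GS = 1.34 V.
I_D = (V_DD − V_GS)/R = (6.2 − 1.34) / 10.4 = 0.467 mA.

V_GS = 1.34 V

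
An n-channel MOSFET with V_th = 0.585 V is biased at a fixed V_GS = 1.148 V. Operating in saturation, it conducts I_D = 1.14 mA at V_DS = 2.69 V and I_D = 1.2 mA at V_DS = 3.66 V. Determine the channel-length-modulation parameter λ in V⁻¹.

λ = 0.0635 V⁻¹

With V_GS fixed, I_D ∝ (1 + λ V_DS) in saturation, so I_D2/I_D1 = (1 + λ V_DS2)/(1 + λ V_DS1).
1.2/1.14 = 1.053 = (1 + 3.66 λ)/(1 + 2.69 λ).
Solving: λ (I_D1 V_DS2 − I_D2 V_DS1) = I_D2 − I_D1, so λ = (1.2 − 1.14) / (1.14 × 3.66 − 1.2 × 2.69) = 0.06 / 0.944 = 0.0635 V⁻¹.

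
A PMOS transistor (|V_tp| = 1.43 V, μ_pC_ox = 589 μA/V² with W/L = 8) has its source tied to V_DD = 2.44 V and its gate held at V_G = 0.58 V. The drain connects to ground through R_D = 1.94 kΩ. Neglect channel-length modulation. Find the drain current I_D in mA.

V_SG = V_DD − V_G = 2.44 − 0.58 = 1.86 V, so V_ov = 1.86 − 1.43 = 0.43 V.
k_p = μ_pC_ox · (W/L) = 4.712 mA/V².
Assume saturation: I_D = ½ k_p V_ov² = 0.5 × 4.712 × 0.43² = 0.436 mA, giving V_SD = V_DD − I_D R_D = 2.44 − 0.436 × 1.94 = 1.59 V.
V_SD = 1.59 V ≥ V_ov = 0.43 V, confirming saturation.

I_D = 0.436 mA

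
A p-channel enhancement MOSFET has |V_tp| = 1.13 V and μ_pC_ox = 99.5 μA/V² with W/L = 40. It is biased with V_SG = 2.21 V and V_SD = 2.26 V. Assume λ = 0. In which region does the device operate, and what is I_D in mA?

k_p = μ_pC_ox · (W/L) = 3.98 mA/V².
V_ov = V_SG − |V_tp| = 2.21 − 1.13 = 1.08 V.
Since V_SD = 2.26 V ≥ V_ov = 1.08 V, the device is in saturation.
I_D = ½ k_p V_ov² = 0.5 × 3.98 × 1.08² = 2.32 mA.

Saturation; I_D = 2.32 mA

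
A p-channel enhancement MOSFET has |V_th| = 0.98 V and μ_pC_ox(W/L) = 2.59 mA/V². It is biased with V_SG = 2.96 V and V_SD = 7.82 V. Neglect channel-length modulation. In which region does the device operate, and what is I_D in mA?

Saturation; I_D = 5.08 mA

V_ov = V_SG − |V_th| = 2.96 − 0.98 = 1.98 V.
Since V_SD = 7.82 V ≥ V_ov = 1.98 V, the device is in saturation.
I_D = ½ k_p V_ov² = 0.5 × 2.59 × 1.98² = 5.08 mA.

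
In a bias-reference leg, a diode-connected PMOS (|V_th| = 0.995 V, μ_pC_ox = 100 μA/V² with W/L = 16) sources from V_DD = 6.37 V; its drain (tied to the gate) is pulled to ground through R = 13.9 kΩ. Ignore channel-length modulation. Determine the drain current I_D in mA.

With gate tied to drain, V_SG = V_SD ≥ V_SG − |V_th|, so the device is in saturation.
k_p = μ_pC_ox · (W/L) = 1.6 mA/V².
KCL at the drain: ½ k_p (V_SG − |V_th|)² = (V_DD − V_SG)/R.
Let x = V_SG − 0.995. Then 11.1 x² + x − 5.375 = 0, giving x = 0.652 V (positive root), so V_SG = 1.65 V.
I_D = (V_DD − V_SG)/R = (6.37 − 1.65) / 13.9 = 0.34 mA.

I_D = 0.340 mA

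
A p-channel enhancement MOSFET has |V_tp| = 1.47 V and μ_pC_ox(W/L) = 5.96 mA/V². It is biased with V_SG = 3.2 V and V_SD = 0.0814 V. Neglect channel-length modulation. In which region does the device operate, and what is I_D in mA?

V_ov = V_SG − |V_tp| = 3.2 − 1.47 = 1.73 V.
Since V_SD = 0.0814 V < V_ov = 1.73 V, the device is in the triode region.
I_D = k_p [V_ov · V_SD − ½ V_SD²] = 5.96 × [1.73 × 0.0814 − 0.5 × 0.0814²] = 0.82 mA.

Triode; I_D = 0.820 mA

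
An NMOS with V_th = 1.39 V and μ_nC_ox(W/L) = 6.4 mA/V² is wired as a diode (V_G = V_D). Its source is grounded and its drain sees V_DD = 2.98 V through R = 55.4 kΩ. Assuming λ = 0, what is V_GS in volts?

V_GS = 1.48 V

With gate tied to drain, V_GS = V_DS ≥ V_GS − V_th, so the device is in saturation.
KCL at the drain: ½ k_n (V_GS − V_th)² = (V_DD − V_GS)/R.
Let x = V_GS − 1.39. Then 177 x² + x − 1.59 = 0, giving x = 0.0919 V (positive root), so V_GS = 1.48 V.
I_D = (V_DD − V_GS)/R = (2.98 − 1.48) / 55.4 = 0.027 mA.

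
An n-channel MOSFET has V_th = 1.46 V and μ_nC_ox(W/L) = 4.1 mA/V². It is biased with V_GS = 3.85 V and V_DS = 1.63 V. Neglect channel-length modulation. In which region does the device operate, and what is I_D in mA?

Triode; I_D = 10.5 mA

V_ov = V_GS − V_th = 3.85 − 1.46 = 2.39 V.
Since V_DS = 1.63 V < V_ov = 2.39 V, the device is in the triode region.
I_D = k_n [V_ov · V_DS − ½ V_DS²] = 4.1 × [2.39 × 1.63 − 0.5 × 1.63²] = 10.5 mA.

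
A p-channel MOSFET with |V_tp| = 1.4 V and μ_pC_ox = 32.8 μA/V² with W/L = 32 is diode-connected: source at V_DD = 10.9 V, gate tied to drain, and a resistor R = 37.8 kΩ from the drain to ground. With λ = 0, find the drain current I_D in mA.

I_D = 0.234 mA

With gate tied to drain, V_SG = V_SD ≥ V_SG − |V_tp|, so the device is in saturation.
k_p = μ_pC_ox · (W/L) = 1.05 mA/V².
KCL at the drain: ½ k_p (V_SG − |V_tp|)² = (V_DD − V_SG)/R.
Let x = V_SG − 1.4. Then 19.8 x² + x − 9.5 = 0, giving x = 0.667 V (positive root), so V_SG = 2.07 V.
I_D = (V_DD − V_SG)/R = (10.9 − 2.07) / 37.8 = 0.234 mA.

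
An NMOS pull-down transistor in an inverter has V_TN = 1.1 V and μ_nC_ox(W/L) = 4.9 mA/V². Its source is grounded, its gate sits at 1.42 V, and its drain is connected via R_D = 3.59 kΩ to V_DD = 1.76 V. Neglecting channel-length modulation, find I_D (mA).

V_GS = V_G = 1.42 V, so V_ov = 1.42 − 1.1 = 0.32 V.
Assume saturation: I_D = ½ k_n V_ov² = 0.5 × 4.9 × 0.32² = 0.251 mA, giving V_DS = V_DD − I_D R_D = 1.76 − 0.251 × 3.59 = 0.859 V.
V_DS = 0.859 V ≥ V_ov = 0.32 V, confirming saturation.

I_D = 0.251 mA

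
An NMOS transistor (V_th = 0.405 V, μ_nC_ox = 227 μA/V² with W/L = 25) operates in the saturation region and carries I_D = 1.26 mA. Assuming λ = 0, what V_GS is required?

V_GS = 1.07 V

k_n = μ_nC_ox · (W/L) = 5.675 mA/V².
In saturation I_D = ½ k_n (V_GS − V_th)², so V_GS − V_th = √(2 I_D / k_n) = √(2 × 1.26 / 5.675) = 0.666 V.
V_GS = 0.405 + 0.666 = 1.07 V.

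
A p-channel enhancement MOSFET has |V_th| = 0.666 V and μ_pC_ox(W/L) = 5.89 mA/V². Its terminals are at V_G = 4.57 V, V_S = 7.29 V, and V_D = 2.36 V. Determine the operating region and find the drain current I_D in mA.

Saturation; I_D = 12.4 mA

V_SG = V_S − V_G = 7.29 − 4.57 = 2.72 V; V_SD = V_S − V_D = 7.29 − 2.36 = 4.93 V.
V_ov = V_SG − |V_th| = 2.72 − 0.666 = 2.05 V.
Since V_SD = 4.93 V ≥ V_ov = 2.05 V, the device is in saturation.
I_D = ½ k_p V_ov² = 0.5 × 5.89 × 2.05² = 12.4 mA.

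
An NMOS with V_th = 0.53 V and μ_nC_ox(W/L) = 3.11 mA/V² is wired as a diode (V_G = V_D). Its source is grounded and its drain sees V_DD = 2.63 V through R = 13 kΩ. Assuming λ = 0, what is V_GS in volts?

With gate tied to drain, V_GS = V_DS ≥ V_GS − V_th, so the device is in saturation.
KCL at the drain: ½ k_n (V_GS − V_th)² = (V_DD − V_GS)/R.
Let x = V_GS − 0.53. Then 20.2 x² + x − 2.1 = 0, giving x = 0.299 V (positive root), so V_GS = 0.829 V.
I_D = (V_DD − V_GS)/R = (2.63 − 0.829) / 13 = 0.139 mA.

V_GS = 0.829 V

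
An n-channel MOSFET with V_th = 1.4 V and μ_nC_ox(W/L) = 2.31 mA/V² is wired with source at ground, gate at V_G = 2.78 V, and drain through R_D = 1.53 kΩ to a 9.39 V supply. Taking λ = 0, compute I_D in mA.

I_D = 2.20 mA

V_GS = V_G = 2.78 V, so V_ov = 2.78 − 1.4 = 1.38 V.
Assume saturation: I_D = ½ k_n V_ov² = 0.5 × 2.31 × 1.38² = 2.2 mA, giving V_DS = V_DD − I_D R_D = 9.39 − 2.2 × 1.53 = 6.02 V.
V_DS = 6.02 V ≥ V_ov = 1.38 V, confirming saturation.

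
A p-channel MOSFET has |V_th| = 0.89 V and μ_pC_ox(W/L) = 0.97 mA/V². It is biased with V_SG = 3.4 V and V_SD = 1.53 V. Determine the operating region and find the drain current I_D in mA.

Triode; I_D = 2.59 mA

V_ov = V_SG − |V_th| = 3.4 − 0.89 = 2.51 V.
Since V_SD = 1.53 V < V_ov = 2.51 V, the device is in the triode region.
I_D = k_p [V_ov · V_SD − ½ V_SD²] = 0.97 × [2.51 × 1.53 − 0.5 × 1.53²] = 2.59 mA.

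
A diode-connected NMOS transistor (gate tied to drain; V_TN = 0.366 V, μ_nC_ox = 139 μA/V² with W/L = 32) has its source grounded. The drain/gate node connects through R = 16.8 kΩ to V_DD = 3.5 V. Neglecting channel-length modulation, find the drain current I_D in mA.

I_D = 0.170 mA

With gate tied to drain, V_GS = V_DS ≥ V_GS − V_TN, so the device is in saturation.
k_n = μ_nC_ox · (W/L) = 4.448 mA/V².
KCL at the drain: ½ k_n (V_GS − V_TN)² = (V_DD − V_GS)/R.
Let x = V_GS − 0.366. Then 37.4 x² + x − 3.134 = 0, giving x = 0.277 V (positive root), so V_GS = 0.643 V.
I_D = (V_DD − V_GS)/R = (3.5 − 0.643) / 16.8 = 0.17 mA.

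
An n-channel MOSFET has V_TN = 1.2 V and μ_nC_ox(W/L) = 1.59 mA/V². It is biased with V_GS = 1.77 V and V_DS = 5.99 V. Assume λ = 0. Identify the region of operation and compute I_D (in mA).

V_ov = V_GS − V_TN = 1.77 − 1.2 = 0.57 V.
Since V_DS = 5.99 V ≥ V_ov = 0.57 V, the device is in saturation.
I_D = ½ k_n V_ov² = 0.5 × 1.59 × 0.57² = 0.258 mA.

Saturation; I_D = 0.258 mA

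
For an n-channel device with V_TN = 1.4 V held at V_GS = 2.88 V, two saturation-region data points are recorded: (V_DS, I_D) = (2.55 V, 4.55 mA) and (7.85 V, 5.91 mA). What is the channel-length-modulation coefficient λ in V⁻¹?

With V_GS fixed, I_D ∝ (1 + λ V_DS) in saturation, so I_D2/I_D1 = (1 + λ V_DS2)/(1 + λ V_DS1).
5.91/4.55 = 1.299 = (1 + 7.85 λ)/(1 + 2.55 λ).
Solving: λ (I_D1 V_DS2 − I_D2 V_DS1) = I_D2 − I_D1, so λ = (5.91 − 4.55) / (4.55 × 7.85 − 5.91 × 2.55) = 1.36 / 20.6 = 0.0659 V⁻¹.

λ = 0.0659 V⁻¹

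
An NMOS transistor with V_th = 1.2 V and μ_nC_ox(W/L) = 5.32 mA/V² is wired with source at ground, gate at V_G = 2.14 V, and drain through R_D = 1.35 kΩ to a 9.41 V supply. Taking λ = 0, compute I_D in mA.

I_D = 2.35 mA

V_GS = V_G = 2.14 V, so V_ov = 2.14 − 1.2 = 0.94 V.
Assume saturation: I_D = ½ k_n V_ov² = 0.5 × 5.32 × 0.94² = 2.35 mA, giving V_DS = V_DD − I_D R_D = 9.41 − 2.35 × 1.35 = 6.24 V.
V_DS = 6.24 V ≥ V_ov = 0.94 V, confirming saturation.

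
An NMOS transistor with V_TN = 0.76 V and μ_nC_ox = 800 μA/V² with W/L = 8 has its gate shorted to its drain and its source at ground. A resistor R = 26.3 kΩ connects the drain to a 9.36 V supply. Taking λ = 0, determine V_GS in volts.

With gate tied to drain, V_GS = V_DS ≥ V_GS − V_TN, so the device is in saturation.
k_n = μ_nC_ox · (W/L) = 6.4 mA/V².
KCL at the drain: ½ k_n (V_GS − V_TN)² = (V_DD − V_GS)/R.
Let x = V_GS − 0.76. Then 84.2 x² + x − 8.6 = 0, giving x = 0.314 V (positive root), so V_GS = 1.07 V.
I_D = (V_DD − V_GS)/R = (9.36 − 1.07) / 26.3 = 0.315 mA.

V_GS = 1.07 V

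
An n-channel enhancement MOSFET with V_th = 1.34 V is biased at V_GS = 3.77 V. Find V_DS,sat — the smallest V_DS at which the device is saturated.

V_DS,sat = 2.43 V

The boundary between triode and saturation is V_DS = V_GS − V_th = V_ov.
V_ov = 3.77 − 1.34 = 2.43 V.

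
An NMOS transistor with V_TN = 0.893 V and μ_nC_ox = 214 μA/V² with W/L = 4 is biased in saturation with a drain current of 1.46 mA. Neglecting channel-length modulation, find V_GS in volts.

V_GS = 2.74 V

k_n = μ_nC_ox · (W/L) = 0.856 mA/V².
In saturation I_D = ½ k_n (V_GS − V_TN)², so V_GS − V_TN = √(2 I_D / k_n) = √(2 × 1.46 / 0.856) = 1.85 V.
V_GS = 0.893 + 1.85 = 2.74 V.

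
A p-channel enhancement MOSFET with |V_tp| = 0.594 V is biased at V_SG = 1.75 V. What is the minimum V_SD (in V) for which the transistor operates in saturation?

V_SD,sat = 1.16 V

The boundary between triode and saturation is V_SD = V_SG − |V_tp| = V_ov.
V_ov = 1.75 − 0.594 = 1.16 V.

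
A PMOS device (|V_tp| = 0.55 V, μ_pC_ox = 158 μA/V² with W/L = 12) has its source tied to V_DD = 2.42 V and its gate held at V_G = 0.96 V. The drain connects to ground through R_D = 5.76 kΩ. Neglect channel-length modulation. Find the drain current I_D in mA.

I_D = 0.376 mA

V_SG = V_DD − V_G = 2.42 − 0.96 = 1.46 V, so V_ov = 1.46 − 0.55 = 0.91 V.
k_p = μ_pC_ox · (W/L) = 1.896 mA/V².
Assume saturation: I_D = ½ k_p V_ov² = 0.5 × 1.896 × 0.91² = 0.785 mA, giving V_SD = V_DD − I_D R_D = 2.42 − 0.785 × 5.76 = -2.1 V.
But -2.1 V < V_ov = 0.91 V, so the device is actually in triode.
In triode I_D = k_p[V_ov V_SD − ½ V_SD²] and I_D = (V_DD − V_SD)/R_D. Equating: 5.46 V_SD² − 10.94 V_SD + 2.42 = 0, giving V_SD = 0.253 V (the root below V_ov).
I_D = (2.42 − 0.253) / 5.76 = 0.376 mA.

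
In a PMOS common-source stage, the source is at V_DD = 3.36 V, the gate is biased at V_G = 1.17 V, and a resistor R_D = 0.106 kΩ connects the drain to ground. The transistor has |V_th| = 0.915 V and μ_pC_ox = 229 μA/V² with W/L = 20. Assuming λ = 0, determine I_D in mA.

V_SG = V_DD − V_G = 3.36 − 1.17 = 2.19 V, so V_ov = 2.19 − 0.915 = 1.27 V.
k_p = μ_pC_ox · (W/L) = 4.58 mA/V².
Assume saturation: I_D = ½ k_p V_ov² = 0.5 × 4.58 × 1.27² = 3.72 mA, giving V_SD = V_DD − I_D R_D = 3.36 − 3.72 × 0.106 = 2.97 V.
V_SD = 2.97 V ≥ V_ov = 1.27 V, confirming saturation.

I_D = 3.72 mA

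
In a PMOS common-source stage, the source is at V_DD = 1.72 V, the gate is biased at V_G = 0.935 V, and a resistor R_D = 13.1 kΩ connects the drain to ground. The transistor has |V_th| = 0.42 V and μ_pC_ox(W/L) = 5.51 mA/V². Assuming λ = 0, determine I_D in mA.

I_D = 0.126 mA

V_SG = V_DD − V_G = 1.72 − 0.935 = 0.785 V, so V_ov = 0.785 − 0.42 = 0.365 V.
Assume saturation: I_D = ½ k_p V_ov² = 0.5 × 5.51 × 0.365² = 0.367 mA, giving V_SD = V_DD − I_D R_D = 1.72 − 0.367 × 13.1 = -3.09 V.
But -3.09 V < V_ov = 0.365 V, so the device is actually in triode.
In triode I_D = k_p[V_ov V_SD − ½ V_SD²] and I_D = (V_DD − V_SD)/R_D. Equating: 36.1 V_SD² − 27.35 V_SD + 1.72 = 0, giving V_SD = 0.0692 V (the root below V_ov).
I_D = (1.72 − 0.0692) / 13.1 = 0.126 mA.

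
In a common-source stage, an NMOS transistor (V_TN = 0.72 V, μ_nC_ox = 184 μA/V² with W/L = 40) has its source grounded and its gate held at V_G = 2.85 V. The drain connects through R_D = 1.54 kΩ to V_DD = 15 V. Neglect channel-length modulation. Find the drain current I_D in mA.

I_D = 9.28 mA

V_GS = V_G = 2.85 V, so V_ov = 2.85 − 0.72 = 2.13 V.
k_n = μ_nC_ox · (W/L) = 7.36 mA/V².
Assume saturation: I_D = ½ k_n V_ov² = 0.5 × 7.36 × 2.13² = 16.7 mA, giving V_DS = V_DD − I_D R_D = 15 − 16.7 × 1.54 = -10.7 V.
But -10.7 V < V_ov = 2.13 V, so the device is actually in triode.
In triode I_D = k_n[V_ov V_DS − ½ V_DS²] and I_D = (V_DD − V_DS)/R_D. Equating: 5.67 V_DS² − 25.14 V_DS + 15 = 0, giving V_DS = 0.71 V (the root below V_ov).
I_D = (15 − 0.71) / 1.54 = 9.28 mA.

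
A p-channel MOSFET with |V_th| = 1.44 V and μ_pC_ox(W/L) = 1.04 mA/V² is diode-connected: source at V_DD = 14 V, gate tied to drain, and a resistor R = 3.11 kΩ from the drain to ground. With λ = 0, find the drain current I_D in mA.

With gate tied to drain, V_SG = V_SD ≥ V_SG − |V_th|, so the device is in saturation.
KCL at the drain: ½ k_p (V_SG − |V_th|)² = (V_DD − V_SG)/R.
Let x = V_SG − 1.44. Then 1.62 x² + x − 12.56 = 0, giving x = 2.49 V (positive root), so V_SG = 3.93 V.
I_D = (V_DD − V_SG)/R = (14 − 3.93) / 3.11 = 3.24 mA.

I_D = 3.24 mA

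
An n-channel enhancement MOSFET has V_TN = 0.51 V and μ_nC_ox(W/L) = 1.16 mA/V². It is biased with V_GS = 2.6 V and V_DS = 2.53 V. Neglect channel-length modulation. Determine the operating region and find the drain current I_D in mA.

Saturation; I_D = 2.53 mA

V_ov = V_GS − V_TN = 2.6 − 0.51 = 2.09 V.
Since V_DS = 2.53 V ≥ V_ov = 2.09 V, the device is in saturation.
I_D = ½ k_n V_ov² = 0.5 × 1.16 × 2.09² = 2.53 mA.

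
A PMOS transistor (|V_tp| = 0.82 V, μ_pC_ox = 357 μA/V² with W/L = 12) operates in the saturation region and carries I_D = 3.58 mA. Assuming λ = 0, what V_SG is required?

k_p = μ_pC_ox · (W/L) = 4.284 mA/V².
In saturation I_D = ½ k_p (V_SG − |V_tp|)², so V_SG − |V_tp| = √(2 I_D / k_p) = √(2 × 3.58 / 4.284) = 1.29 V.
V_SG = 0.82 + 1.29 = 2.11 V.

V_SG = 2.11 V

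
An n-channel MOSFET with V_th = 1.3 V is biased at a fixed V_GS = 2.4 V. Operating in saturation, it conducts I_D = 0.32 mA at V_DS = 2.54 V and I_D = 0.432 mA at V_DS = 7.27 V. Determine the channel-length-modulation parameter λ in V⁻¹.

With V_GS fixed, I_D ∝ (1 + λ V_DS) in saturation, so I_D2/I_D1 = (1 + λ V_DS2)/(1 + λ V_DS1).
0.432/0.32 = 1.35 = (1 + 7.27 λ)/(1 + 2.54 λ).
Solving: λ (I_D1 V_DS2 − I_D2 V_DS1) = I_D2 − I_D1, so λ = (0.432 − 0.32) / (0.32 × 7.27 − 0.432 × 2.54) = 0.112 / 1.23 = 0.0911 V⁻¹.

λ = 0.0911 V⁻¹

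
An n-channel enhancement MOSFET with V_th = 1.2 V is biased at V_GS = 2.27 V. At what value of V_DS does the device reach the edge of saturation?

The boundary between triode and saturation is V_DS = V_GS − V_th = V_ov.
V_ov = 2.27 − 1.2 = 1.07 V.

V_DS,sat = 1.07 V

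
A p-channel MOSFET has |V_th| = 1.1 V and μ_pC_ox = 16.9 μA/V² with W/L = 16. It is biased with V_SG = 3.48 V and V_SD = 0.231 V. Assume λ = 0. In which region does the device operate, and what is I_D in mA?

Triode; I_D = 0.141 mA

k_p = μ_pC_ox · (W/L) = 0.2704 mA/V².
V_ov = V_SG − |V_th| = 3.48 − 1.1 = 2.38 V.
Since V_SD = 0.231 V < V_ov = 2.38 V, the device is in the triode region.
I_D = k_p [V_ov · V_SD − ½ V_SD²] = 0.2704 × [2.38 × 0.231 − 0.5 × 0.231²] = 0.141 mA.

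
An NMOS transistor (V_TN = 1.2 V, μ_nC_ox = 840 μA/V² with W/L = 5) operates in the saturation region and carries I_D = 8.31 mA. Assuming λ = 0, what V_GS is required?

k_n = μ_nC_ox · (W/L) = 4.2 mA/V².
In saturation I_D = ½ k_n (V_GS − V_TN)², so V_GS − V_TN = √(2 I_D / k_n) = √(2 × 8.31 / 4.2) = 1.99 V.
V_GS = 1.2 + 1.99 = 3.19 V.

V_GS = 3.19 V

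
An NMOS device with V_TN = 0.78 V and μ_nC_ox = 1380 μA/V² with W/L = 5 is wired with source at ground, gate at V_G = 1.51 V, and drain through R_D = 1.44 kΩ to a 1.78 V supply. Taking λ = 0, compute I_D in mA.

I_D = 1.06 mA

V_GS = V_G = 1.51 V, so V_ov = 1.51 − 0.78 = 0.73 V.
k_n = μ_nC_ox · (W/L) = 6.9 mA/V².
Assume saturation: I_D = ½ k_n V_ov² = 0.5 × 6.9 × 0.73² = 1.84 mA, giving V_DS = V_DD − I_D R_D = 1.78 − 1.84 × 1.44 = -0.867 V.
But -0.867 V < V_ov = 0.73 V, so the device is actually in triode.
In triode I_D = k_n[V_ov V_DS − ½ V_DS²] and I_D = (V_DD − V_DS)/R_D. Equating: 4.97 V_DS² − 8.253 V_DS + 1.78 = 0, giving V_DS = 0.255 V (the root below V_ov).
I_D = (1.78 − 0.255) / 1.44 = 1.06 mA.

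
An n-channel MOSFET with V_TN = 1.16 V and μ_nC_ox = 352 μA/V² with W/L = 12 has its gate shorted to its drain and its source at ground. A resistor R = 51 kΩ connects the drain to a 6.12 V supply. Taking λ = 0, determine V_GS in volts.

With gate tied to drain, V_GS = V_DS ≥ V_GS − V_TN, so the device is in saturation.
k_n = μ_nC_ox · (W/L) = 4.224 mA/V².
KCL at the drain: ½ k_n (V_GS − V_TN)² = (V_DD − V_GS)/R.
Let x = V_GS − 1.16. Then 108 x² + x − 4.96 = 0, giving x = 0.21 V (positive root), so V_GS = 1.37 V.
I_D = (V_DD − V_GS)/R = (6.12 − 1.37) / 51 = 0.0931 mA.

V_GS = 1.37 V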